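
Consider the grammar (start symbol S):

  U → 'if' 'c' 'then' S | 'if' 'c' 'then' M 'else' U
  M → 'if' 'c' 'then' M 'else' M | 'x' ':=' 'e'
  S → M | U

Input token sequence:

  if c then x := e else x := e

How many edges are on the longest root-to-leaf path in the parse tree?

3

[S [M if c then [M x := e] else [M x := e]]]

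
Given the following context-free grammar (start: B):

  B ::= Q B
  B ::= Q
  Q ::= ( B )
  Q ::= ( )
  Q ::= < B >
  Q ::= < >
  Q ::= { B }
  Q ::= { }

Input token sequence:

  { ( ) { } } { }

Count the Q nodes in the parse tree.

[B [Q { [B [Q ( )] [B [Q { }]]] }] [B [Q { }]]]

4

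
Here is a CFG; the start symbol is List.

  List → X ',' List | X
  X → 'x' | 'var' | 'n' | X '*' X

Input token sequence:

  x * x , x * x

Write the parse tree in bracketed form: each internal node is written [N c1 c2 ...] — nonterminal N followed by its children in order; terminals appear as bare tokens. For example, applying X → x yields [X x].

[List [X [X x] * [X x]] , [List [X [X x] * [X x]]]]

List
X , List
X * X , List
x * X , List
x * x , List
x * x , X
x * x , X * X
x * x , x * X
x * x , x * x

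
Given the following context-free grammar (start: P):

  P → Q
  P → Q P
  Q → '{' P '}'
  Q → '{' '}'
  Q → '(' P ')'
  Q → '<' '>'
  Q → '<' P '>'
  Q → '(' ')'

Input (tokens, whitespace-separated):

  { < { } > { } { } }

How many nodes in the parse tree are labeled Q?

5

[P [Q { [P [Q < [P [Q { }]] >] [P [Q { }] [P [Q { }]]]] }]]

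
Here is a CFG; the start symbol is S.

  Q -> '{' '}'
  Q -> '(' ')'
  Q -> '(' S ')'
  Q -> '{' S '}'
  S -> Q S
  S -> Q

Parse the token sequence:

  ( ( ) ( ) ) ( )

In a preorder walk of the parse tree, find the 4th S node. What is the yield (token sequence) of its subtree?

[S [Q ( [S [Q ( )] [S [Q ( )]]] )] [S [Q ( )]]]

( )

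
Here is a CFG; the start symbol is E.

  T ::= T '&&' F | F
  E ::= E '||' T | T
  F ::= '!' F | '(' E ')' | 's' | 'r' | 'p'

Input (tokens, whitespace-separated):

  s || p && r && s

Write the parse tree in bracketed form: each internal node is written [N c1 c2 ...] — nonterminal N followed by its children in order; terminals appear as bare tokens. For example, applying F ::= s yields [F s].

[E [E [T [F s]]] || [T [T [T [F p]] && [F r]] && [F s]]]

E
E || T
T || T
F || T
s || T
s || T && F
s || T && F && F
s || F && F && F
s || p && F && F
s || p && r && F
s || p && r && s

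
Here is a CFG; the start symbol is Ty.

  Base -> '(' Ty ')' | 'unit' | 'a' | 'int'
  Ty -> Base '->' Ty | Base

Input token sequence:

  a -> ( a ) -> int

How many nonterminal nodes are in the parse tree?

8

[Ty [Base a] -> [Ty [Base ( [Ty [Base a]] )] -> [Ty [Base int]]]]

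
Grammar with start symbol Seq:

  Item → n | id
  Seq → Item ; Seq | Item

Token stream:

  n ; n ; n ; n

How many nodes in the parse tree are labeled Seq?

4

[Seq [Item n] ; [Seq [Item n] ; [Seq [Item n] ; [Seq [Item n]]]]]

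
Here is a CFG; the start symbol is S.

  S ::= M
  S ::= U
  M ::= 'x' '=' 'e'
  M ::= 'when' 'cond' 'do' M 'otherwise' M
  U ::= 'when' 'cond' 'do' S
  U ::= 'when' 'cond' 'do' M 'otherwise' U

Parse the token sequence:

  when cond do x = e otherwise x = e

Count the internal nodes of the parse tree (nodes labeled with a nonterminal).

[S [M when cond do [M x = e] otherwise [M x = e]]]

4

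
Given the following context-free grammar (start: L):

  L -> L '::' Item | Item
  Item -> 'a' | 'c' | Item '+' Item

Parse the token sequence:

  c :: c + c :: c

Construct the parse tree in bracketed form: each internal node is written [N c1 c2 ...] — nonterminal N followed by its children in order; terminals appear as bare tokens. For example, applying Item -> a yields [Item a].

[L [L [L [Item c]] :: [Item [Item c] + [Item c]]] :: [Item c]]

L
L :: Item
L :: Item :: Item
Item :: Item :: Item
c :: Item :: Item
c :: Item + Item :: Item
c :: c + Item :: Item
c :: c + c :: Item
c :: c + c :: c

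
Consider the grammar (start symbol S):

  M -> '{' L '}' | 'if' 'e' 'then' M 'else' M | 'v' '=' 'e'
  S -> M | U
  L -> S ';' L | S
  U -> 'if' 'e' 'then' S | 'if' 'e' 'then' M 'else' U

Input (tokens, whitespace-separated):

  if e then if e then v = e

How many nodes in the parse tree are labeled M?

1

[S [U if e then [S [U if e then [S [M v = e]]]]]]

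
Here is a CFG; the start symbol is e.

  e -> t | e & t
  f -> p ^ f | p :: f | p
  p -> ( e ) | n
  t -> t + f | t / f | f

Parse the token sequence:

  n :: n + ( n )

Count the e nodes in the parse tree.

2

[e [t [t [f [p n] :: [f [p n]]]] + [f [p ( [e [t [f [p n]]]] )]]]]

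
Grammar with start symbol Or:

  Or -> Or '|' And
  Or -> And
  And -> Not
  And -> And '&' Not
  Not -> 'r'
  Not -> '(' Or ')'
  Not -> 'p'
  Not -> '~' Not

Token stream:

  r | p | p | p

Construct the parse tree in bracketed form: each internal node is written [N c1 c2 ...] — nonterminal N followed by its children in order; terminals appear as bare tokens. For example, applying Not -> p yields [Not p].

[Or [Or [Or [Or [And [Not r]]] | [And [Not p]]] | [And [Not p]]] | [And [Not p]]]

Or
Or | And
Or | And | And
Or | And | And | And
And | And | And | And
Not | And | And | And
r | And | And | And
r | Not | And | And
r | p | And | And
r | p | Not | And
r | p | p | And
r | p | p | Not
r | p | p | p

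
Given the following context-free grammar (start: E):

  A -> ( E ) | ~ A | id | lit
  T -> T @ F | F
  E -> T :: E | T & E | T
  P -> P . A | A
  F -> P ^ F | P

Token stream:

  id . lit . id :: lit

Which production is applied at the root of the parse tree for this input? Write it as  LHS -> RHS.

[E [T [F [P [P [P [A id]] . [A lit]] . [A id]]]] :: [E [T [F [P [A lit]]]]]]

E -> T :: E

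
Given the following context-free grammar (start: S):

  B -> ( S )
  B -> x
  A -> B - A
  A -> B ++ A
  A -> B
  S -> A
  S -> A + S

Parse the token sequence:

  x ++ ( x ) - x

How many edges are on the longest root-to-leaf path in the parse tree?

7

[S [A [B x] ++ [A [B ( [S [A [B x]]] )] - [A [B x]]]]]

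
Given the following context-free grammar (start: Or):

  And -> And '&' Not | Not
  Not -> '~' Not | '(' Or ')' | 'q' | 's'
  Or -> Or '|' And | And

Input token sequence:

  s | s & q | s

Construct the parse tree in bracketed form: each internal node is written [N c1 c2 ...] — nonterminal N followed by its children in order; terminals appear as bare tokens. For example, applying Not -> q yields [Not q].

[Or [Or [Or [And [Not s]]] | [And [And [Not s]] & [Not q]]] | [And [Not s]]]

Or
Or | And
Or | And | And
And | And | And
Not | And | And
s | And | And
s | And & Not | And
s | Not & Not | And
s | s & Not | And
s | s & q | And
s | s & q | Not
s | s & q | s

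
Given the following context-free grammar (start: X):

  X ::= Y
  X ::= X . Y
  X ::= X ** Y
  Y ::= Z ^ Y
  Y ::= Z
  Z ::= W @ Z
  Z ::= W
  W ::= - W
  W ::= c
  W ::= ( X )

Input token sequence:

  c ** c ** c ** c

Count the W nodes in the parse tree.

[X [X [X [X [Y [Z [W c]]]] ** [Y [Z [W c]]]] ** [Y [Z [W c]]]] ** [Y [Z [W c]]]]

4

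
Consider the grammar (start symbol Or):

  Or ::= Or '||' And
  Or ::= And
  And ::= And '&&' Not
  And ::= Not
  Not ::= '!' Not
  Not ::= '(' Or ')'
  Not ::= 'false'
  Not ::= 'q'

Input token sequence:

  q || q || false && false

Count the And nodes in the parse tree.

4

[Or [Or [Or [And [Not q]]] || [And [Not q]]] || [And [And [Not false]] && [Not false]]]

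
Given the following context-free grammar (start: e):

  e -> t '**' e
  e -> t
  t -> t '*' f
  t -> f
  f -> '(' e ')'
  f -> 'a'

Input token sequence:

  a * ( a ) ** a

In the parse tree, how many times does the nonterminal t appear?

4

[e [t [t [f a]] * [f ( [e [t [f a]]] )]] ** [e [t [f a]]]]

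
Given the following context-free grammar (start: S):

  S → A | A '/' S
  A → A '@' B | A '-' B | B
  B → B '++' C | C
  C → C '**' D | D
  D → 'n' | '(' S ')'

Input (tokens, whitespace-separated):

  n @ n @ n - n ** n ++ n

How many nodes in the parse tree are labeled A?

4

[S [A [A [A [A [B [C [D n]]]] @ [B [C [D n]]]] @ [B [C [D n]]]] - [B [B [C [C [D n]] ** [D n]]] ++ [C [D n]]]]]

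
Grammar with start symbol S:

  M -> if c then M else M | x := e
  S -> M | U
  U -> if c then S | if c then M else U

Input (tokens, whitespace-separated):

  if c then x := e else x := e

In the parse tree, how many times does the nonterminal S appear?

[S [M if c then [M x := e] else [M x := e]]]

1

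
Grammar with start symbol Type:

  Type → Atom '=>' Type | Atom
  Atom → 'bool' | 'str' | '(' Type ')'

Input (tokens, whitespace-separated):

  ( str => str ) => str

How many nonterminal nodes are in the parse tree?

8

[Type [Atom ( [Type [Atom str] => [Type [Atom str]]] )] => [Type [Atom str]]]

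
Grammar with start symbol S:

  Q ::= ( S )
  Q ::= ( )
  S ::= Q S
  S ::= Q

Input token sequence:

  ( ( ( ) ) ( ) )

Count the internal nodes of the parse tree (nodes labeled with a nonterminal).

[S [Q ( [S [Q ( [S [Q ( )]] )] [S [Q ( )]]] )]]

8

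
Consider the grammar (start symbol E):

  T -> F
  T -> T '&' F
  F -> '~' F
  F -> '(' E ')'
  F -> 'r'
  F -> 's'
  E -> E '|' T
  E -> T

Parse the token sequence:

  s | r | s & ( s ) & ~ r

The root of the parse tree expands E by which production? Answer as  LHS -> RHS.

E -> E '|' T

[E [E [E [T [F s]]] | [T [F r]]] | [T [T [T [F s]] & [F ( [E [T [F s]]] )]] & [F ~ [F r]]]]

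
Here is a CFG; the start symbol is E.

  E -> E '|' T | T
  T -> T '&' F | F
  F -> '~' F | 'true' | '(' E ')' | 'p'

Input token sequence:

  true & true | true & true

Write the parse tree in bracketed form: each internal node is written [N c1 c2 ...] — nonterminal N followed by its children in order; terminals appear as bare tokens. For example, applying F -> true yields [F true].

E
E | T
T | T
T & F | T
F & F | T
true & F | T
true & true | T
true & true | T & F
true & true | F & F
true & true | true & F
true & true | true & true

[E [E [T [T [F true]] & [F true]]] | [T [T [F true]] & [F true]]]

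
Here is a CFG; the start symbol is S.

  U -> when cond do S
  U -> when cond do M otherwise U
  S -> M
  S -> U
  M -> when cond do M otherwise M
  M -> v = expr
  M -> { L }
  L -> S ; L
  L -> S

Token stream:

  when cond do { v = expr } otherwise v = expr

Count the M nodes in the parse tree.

[S [M when cond do [M { [L [S [M v = expr]]] }] otherwise [M v = expr]]]

4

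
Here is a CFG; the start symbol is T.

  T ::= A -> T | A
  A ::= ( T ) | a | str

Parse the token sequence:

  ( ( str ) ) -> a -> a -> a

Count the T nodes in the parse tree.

6

[T [A ( [T [A ( [T [A str]] )]] )] -> [T [A a] -> [T [A a] -> [T [A a]]]]]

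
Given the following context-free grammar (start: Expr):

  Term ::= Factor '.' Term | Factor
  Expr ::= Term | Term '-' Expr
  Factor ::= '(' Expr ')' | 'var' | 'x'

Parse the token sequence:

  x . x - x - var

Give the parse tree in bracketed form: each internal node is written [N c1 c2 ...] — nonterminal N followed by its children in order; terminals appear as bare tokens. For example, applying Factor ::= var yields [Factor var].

[Expr [Term [Factor x] . [Term [Factor x]]] - [Expr [Term [Factor x]] - [Expr [Term [Factor var]]]]]

Expr
Term - Expr
Factor . Term - Expr
x . Term - Expr
x . Factor - Expr
x . x - Expr
x . x - Term - Expr
x . x - Factor - Expr
x . x - x - Expr
x . x - x - Term
x . x - x - Factor
x . x - x - var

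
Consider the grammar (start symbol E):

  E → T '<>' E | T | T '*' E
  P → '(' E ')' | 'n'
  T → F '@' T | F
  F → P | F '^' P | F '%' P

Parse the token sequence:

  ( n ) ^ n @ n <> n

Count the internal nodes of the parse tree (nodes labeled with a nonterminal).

17

[E [T [F [F [P ( [E [T [F [P n]]]] )]] ^ [P n]] @ [T [F [P n]]]] <> [E [T [F [P n]]]]]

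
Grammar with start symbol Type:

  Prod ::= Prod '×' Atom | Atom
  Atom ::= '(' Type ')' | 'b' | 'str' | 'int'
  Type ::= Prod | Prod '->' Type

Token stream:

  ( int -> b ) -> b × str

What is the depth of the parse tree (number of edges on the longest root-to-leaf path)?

7

[Type [Prod [Atom ( [Type [Prod [Atom int]] -> [Type [Prod [Atom b]]]] )]] -> [Type [Prod [Prod [Atom b]] × [Atom str]]]]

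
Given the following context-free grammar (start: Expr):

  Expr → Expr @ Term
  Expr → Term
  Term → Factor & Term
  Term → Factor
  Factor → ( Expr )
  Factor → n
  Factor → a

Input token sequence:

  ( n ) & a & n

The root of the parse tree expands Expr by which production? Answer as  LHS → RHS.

Expr → Term

[Expr [Term [Factor ( [Expr [Term [Factor n]]] )] & [Term [Factor a] & [Term [Factor n]]]]]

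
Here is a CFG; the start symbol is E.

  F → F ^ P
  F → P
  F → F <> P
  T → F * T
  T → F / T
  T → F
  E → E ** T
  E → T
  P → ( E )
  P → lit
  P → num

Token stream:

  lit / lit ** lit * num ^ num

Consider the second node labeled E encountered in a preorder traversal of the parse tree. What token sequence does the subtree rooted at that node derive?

lit / lit

[E [E [T [F [P lit]] / [T [F [P lit]]]]] ** [T [F [P lit]] * [T [F [F [P num]] ^ [P num]]]]]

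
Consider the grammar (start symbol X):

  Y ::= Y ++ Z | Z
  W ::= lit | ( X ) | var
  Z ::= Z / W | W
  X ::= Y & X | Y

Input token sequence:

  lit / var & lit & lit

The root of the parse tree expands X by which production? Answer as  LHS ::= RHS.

[X [Y [Z [Z [W lit]] / [W var]]] & [X [Y [Z [W lit]]] & [X [Y [Z [W lit]]]]]]

X ::= Y & X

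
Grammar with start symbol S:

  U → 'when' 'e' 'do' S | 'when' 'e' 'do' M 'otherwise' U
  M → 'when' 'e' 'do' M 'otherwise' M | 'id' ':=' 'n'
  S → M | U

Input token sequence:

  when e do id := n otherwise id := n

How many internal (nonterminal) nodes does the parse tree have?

4

[S [M when e do [M id := n] otherwise [M id := n]]]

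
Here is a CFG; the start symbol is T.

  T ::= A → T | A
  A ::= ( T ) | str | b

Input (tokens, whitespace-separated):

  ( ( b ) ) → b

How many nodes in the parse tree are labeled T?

4

[T [A ( [T [A ( [T [A b]] )]] )] → [T [A b]]]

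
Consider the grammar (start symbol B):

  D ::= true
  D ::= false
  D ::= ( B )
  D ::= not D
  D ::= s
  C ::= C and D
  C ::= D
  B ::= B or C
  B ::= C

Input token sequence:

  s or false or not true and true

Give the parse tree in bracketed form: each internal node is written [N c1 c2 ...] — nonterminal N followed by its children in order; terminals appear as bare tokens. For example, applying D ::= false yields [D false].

B
B or C
B or C or C
C or C or C
D or C or C
s or C or C
s or D or C
s or false or C
s or false or C and D
s or false or D and D
s or false or not D and D
s or false or not true and D
s or false or not true and true

[B [B [B [C [D s]]] or [C [D false]]] or [C [C [D not [D true]]] and [D true]]]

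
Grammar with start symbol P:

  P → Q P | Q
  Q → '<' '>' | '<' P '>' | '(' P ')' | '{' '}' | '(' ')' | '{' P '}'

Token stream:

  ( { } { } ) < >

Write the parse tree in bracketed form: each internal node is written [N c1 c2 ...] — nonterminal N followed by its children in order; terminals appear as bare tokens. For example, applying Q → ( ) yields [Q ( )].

[P [Q ( [P [Q { }] [P [Q { }]]] )] [P [Q < >]]]

P
Q P
( P ) P
( Q P ) P
( { } P ) P
( { } Q ) P
( { } { } ) P
( { } { } ) Q
( { } { } ) < >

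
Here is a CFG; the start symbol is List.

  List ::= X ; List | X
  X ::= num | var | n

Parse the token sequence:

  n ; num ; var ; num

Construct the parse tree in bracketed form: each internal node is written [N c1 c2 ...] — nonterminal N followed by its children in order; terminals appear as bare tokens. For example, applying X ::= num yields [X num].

[List [X n] ; [List [X num] ; [List [X var] ; [List [X num]]]]]

List
X ; List
n ; List
n ; X ; List
n ; num ; List
n ; num ; X ; List
n ; num ; var ; List
n ; num ; var ; X
n ; num ; var ; num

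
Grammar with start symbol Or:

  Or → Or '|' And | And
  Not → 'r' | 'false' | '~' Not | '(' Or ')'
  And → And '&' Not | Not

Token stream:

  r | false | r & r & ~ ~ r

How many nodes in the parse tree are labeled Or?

[Or [Or [Or [And [Not r]]] | [And [Not false]]] | [And [And [And [Not r]] & [Not r]] & [Not ~ [Not ~ [Not r]]]]]

3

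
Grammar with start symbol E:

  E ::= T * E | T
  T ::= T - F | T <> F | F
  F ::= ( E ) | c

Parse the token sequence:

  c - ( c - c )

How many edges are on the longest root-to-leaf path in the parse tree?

7

[E [T [T [F c]] - [F ( [E [T [T [F c]] - [F c]]] )]]]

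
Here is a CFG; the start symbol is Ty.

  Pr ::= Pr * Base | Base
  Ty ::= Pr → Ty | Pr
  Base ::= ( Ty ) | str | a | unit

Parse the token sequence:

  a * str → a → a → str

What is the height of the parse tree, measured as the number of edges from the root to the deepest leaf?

6

[Ty [Pr [Pr [Base a]] * [Base str]] → [Ty [Pr [Base a]] → [Ty [Pr [Base a]] → [Ty [Pr [Base str]]]]]]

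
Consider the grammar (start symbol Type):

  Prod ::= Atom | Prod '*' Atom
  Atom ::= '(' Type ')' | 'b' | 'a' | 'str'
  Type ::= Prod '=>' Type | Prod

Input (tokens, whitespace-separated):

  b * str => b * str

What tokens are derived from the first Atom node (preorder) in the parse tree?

[Type [Prod [Prod [Atom b]] * [Atom str]] => [Type [Prod [Prod [Atom b]] * [Atom str]]]]

b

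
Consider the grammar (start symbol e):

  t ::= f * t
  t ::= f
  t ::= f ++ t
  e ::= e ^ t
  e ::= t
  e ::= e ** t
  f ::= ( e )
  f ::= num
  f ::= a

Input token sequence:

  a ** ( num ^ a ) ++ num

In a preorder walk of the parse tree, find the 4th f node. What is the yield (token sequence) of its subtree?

a

[e [e [t [f a]]] ** [t [f ( [e [e [t [f num]]] ^ [t [f a]]] )] ++ [t [f num]]]]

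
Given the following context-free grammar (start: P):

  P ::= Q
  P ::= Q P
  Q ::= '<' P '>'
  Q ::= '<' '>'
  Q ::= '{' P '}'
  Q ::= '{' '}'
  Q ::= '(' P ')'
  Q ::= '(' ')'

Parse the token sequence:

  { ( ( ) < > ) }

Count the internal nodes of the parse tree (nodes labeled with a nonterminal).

8

[P [Q { [P [Q ( [P [Q ( )] [P [Q < >]]] )]] }]]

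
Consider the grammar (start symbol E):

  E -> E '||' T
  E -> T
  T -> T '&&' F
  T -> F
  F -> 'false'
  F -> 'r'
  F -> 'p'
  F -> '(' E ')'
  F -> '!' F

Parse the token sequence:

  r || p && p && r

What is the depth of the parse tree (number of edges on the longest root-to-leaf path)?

[E [E [T [F r]]] || [T [T [T [F p]] && [F p]] && [F r]]]

5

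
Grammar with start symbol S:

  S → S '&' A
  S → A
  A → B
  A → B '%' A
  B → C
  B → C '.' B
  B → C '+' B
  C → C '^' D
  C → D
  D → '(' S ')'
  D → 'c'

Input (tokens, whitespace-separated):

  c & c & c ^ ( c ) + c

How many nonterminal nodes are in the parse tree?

25

[S [S [S [A [B [C [D c]]]]] & [A [B [C [D c]]]]] & [A [B [C [C [D c]] ^ [D ( [S [A [B [C [D c]]]]] )]] + [B [C [D c]]]]]]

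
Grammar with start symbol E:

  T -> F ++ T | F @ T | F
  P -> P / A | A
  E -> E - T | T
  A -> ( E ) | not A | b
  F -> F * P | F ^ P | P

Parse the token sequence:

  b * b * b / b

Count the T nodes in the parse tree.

[E [T [F [F [F [P [A b]]] * [P [A b]]] * [P [P [A b]] / [A b]]]]]

1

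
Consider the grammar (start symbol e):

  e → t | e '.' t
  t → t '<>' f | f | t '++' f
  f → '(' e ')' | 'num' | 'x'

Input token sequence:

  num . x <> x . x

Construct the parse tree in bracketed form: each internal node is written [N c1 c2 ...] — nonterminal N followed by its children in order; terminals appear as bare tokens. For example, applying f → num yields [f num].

[e [e [e [t [f num]]] . [t [t [f x]] <> [f x]]] . [t [f x]]]

e
e . t
e . t . t
t . t . t
f . t . t
num . t . t
num . t <> f . t
num . f <> f . t
num . x <> f . t
num . x <> x . t
num . x <> x . f
num . x <> x . x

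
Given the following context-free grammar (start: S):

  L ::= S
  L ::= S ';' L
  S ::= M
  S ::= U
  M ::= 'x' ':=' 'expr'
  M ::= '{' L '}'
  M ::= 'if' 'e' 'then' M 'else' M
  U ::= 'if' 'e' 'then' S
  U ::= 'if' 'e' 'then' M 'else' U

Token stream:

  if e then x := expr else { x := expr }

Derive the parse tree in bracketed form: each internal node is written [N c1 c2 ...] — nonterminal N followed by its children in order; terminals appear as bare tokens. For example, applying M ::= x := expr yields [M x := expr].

[S [M if e then [M x := expr] else [M { [L [S [M x := expr]]] }]]]

S
M
if e then M else M
if e then x := expr else M
if e then x := expr else { L }
if e then x := expr else { S }
if e then x := expr else { M }
if e then x := expr else { x := expr }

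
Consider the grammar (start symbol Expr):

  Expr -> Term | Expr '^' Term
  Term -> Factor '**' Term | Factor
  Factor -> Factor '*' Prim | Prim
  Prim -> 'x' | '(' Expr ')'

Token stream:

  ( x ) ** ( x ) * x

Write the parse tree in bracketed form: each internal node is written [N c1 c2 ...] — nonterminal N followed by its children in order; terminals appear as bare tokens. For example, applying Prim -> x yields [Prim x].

Expr
Term
Factor ** Term
Prim ** Term
( Expr ) ** Term
( Term ) ** Term
( Factor ) ** Term
( Prim ) ** Term
( x ) ** Term
( x ) ** Factor
( x ) ** Factor * Prim
( x ) ** Prim * Prim
( x ) ** ( Expr ) * Prim
( x ) ** ( Term ) * Prim
( x ) ** ( Factor ) * Prim
( x ) ** ( Prim ) * Prim
( x ) ** ( x ) * Prim
( x ) ** ( x ) * x

[Expr [Term [Factor [Prim ( [Expr [Term [Factor [Prim x]]]] )]] ** [Term [Factor [Factor [Prim ( [Expr [Term [Factor [Prim x]]]] )]] * [Prim x]]]]]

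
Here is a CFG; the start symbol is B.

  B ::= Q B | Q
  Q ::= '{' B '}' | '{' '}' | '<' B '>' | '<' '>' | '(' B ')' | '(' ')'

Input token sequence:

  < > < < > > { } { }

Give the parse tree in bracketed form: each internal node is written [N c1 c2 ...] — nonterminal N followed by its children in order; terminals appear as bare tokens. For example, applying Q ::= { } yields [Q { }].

B
Q B
< > B
< > Q B
< > < B > B
< > < Q > B
< > < < > > B
< > < < > > Q B
< > < < > > { } B
< > < < > > { } Q
< > < < > > { } { }

[B [Q < >] [B [Q < [B [Q < >]] >] [B [Q { }] [B [Q { }]]]]]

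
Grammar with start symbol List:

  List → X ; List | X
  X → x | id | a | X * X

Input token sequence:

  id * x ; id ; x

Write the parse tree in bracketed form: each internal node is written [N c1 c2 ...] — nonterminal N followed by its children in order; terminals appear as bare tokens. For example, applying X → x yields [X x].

List
X ; List
X * X ; List
id * X ; List
id * x ; List
id * x ; X ; List
id * x ; id ; List
id * x ; id ; X
id * x ; id ; x

[List [X [X id] * [X x]] ; [List [X id] ; [List [X x]]]]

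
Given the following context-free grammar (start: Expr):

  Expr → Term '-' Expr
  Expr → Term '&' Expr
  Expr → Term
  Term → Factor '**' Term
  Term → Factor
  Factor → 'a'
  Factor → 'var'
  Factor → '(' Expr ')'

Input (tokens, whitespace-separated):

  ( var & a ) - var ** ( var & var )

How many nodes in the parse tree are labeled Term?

7

[Expr [Term [Factor ( [Expr [Term [Factor var]] & [Expr [Term [Factor a]]]] )]] - [Expr [Term [Factor var] ** [Term [Factor ( [Expr [Term [Factor var]] & [Expr [Term [Factor var]]]] )]]]]]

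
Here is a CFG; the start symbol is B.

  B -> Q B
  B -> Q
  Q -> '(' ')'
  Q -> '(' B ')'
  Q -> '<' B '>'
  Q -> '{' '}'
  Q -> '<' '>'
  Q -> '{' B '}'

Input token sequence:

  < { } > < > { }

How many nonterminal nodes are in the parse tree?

8

[B [Q < [B [Q { }]] >] [B [Q < >] [B [Q { }]]]]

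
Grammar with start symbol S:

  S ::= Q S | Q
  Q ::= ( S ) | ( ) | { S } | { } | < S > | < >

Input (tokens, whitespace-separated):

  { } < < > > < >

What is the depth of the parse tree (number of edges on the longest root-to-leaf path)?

5

[S [Q { }] [S [Q < [S [Q < >]] >] [S [Q < >]]]]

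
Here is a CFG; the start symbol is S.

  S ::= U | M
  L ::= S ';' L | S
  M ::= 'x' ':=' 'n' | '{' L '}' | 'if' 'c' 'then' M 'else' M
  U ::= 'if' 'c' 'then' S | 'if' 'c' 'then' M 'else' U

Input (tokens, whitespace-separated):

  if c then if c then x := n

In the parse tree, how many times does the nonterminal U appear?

[S [U if c then [S [U if c then [S [M x := n]]]]]]

2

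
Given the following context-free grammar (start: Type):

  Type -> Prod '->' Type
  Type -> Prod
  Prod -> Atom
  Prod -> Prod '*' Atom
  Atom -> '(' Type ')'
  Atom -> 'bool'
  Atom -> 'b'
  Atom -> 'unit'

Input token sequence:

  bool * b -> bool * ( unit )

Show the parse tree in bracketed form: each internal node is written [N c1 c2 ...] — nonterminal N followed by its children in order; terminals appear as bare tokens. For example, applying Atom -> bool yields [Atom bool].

[Type [Prod [Prod [Atom bool]] * [Atom b]] -> [Type [Prod [Prod [Atom bool]] * [Atom ( [Type [Prod [Atom unit]]] )]]]]

Type
Prod -> Type
Prod * Atom -> Type
Atom * Atom -> Type
bool * Atom -> Type
bool * b -> Type
bool * b -> Prod
bool * b -> Prod * Atom
bool * b -> Atom * Atom
bool * b -> bool * Atom
bool * b -> bool * ( Type )
bool * b -> bool * ( Prod )
bool * b -> bool * ( Atom )
bool * b -> bool * ( unit )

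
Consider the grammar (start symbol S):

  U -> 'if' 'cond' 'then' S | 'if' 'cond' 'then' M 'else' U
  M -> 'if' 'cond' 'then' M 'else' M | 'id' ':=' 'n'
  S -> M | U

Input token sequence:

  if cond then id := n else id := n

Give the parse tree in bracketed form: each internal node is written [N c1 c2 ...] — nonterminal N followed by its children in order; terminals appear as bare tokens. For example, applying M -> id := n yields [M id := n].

[S [M if cond then [M id := n] else [M id := n]]]

S
M
if cond then M else M
if cond then id := n else M
if cond then id := n else id := n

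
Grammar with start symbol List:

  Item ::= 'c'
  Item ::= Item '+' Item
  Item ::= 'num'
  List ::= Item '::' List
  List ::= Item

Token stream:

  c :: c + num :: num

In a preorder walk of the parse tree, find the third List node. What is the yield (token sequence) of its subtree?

num

[List [Item c] :: [List [Item [Item c] + [Item num]] :: [List [Item num]]]]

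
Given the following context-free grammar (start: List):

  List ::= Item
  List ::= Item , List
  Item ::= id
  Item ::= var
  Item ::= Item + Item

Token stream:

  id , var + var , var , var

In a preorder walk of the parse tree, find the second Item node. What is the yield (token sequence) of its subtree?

[List [Item id] , [List [Item [Item var] + [Item var]] , [List [Item var] , [List [Item var]]]]]

var + var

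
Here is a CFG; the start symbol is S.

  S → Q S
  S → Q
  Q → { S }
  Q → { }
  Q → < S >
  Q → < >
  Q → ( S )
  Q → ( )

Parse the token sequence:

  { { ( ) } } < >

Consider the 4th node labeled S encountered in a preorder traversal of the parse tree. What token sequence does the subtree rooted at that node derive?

< >

[S [Q { [S [Q { [S [Q ( )]] }]] }] [S [Q < >]]]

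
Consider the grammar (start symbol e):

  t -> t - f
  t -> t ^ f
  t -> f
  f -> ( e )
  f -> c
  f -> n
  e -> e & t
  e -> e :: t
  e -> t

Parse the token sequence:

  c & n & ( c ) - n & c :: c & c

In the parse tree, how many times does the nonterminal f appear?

[e [e [e [e [e [e [t [f c]]] & [t [f n]]] & [t [t [f ( [e [t [f c]]] )]] - [f n]]] & [t [f c]]] :: [t [f c]]] & [t [f c]]]

8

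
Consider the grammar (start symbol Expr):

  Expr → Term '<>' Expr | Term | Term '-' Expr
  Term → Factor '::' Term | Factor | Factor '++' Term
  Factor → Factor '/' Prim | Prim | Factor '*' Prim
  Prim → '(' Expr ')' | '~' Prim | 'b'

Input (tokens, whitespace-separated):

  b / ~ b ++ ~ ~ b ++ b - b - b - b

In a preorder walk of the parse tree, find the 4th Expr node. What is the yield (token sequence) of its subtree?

b

[Expr [Term [Factor [Factor [Prim b]] / [Prim ~ [Prim b]]] ++ [Term [Factor [Prim ~ [Prim ~ [Prim b]]]] ++ [Term [Factor [Prim b]]]]] - [Expr [Term [Factor [Prim b]]] - [Expr [Term [Factor [Prim b]]] - [Expr [Term [Factor [Prim b]]]]]]]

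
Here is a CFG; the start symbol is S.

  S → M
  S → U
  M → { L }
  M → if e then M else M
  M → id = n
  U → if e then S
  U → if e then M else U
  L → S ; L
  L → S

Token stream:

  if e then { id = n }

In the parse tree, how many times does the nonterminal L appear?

1

[S [U if e then [S [M { [L [S [M id = n]]] }]]]]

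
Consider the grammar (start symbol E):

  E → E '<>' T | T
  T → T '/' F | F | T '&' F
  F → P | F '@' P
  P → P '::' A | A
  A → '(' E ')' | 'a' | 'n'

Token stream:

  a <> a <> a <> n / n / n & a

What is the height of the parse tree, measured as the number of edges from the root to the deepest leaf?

8

[E [E [E [E [T [F [P [A a]]]]] <> [T [F [P [A a]]]]] <> [T [F [P [A a]]]]] <> [T [T [T [T [F [P [A n]]]] / [F [P [A n]]]] / [F [P [A n]]]] & [F [P [A a]]]]]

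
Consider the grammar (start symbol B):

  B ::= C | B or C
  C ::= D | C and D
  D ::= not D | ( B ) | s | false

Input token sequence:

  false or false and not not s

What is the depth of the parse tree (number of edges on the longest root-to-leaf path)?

5

[B [B [C [D false]]] or [C [C [D false]] and [D not [D not [D s]]]]]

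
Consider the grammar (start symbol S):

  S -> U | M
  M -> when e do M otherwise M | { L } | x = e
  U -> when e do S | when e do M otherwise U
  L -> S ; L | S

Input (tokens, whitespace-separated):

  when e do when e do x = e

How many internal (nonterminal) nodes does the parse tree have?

[S [U when e do [S [U when e do [S [M x = e]]]]]]

6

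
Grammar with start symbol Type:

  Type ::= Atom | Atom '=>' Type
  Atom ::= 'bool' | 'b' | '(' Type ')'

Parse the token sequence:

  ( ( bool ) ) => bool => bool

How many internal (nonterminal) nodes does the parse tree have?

[Type [Atom ( [Type [Atom ( [Type [Atom bool]] )]] )] => [Type [Atom bool] => [Type [Atom bool]]]]

10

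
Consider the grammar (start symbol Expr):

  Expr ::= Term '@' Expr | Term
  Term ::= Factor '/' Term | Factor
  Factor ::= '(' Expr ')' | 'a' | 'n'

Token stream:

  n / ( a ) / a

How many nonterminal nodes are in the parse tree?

[Expr [Term [Factor n] / [Term [Factor ( [Expr [Term [Factor a]]] )] / [Term [Factor a]]]]]

10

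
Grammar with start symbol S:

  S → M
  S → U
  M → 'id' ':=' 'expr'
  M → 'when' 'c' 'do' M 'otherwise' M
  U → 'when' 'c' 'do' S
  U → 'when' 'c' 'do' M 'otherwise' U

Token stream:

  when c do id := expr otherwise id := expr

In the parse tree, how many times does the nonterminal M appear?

[S [M when c do [M id := expr] otherwise [M id := expr]]]

3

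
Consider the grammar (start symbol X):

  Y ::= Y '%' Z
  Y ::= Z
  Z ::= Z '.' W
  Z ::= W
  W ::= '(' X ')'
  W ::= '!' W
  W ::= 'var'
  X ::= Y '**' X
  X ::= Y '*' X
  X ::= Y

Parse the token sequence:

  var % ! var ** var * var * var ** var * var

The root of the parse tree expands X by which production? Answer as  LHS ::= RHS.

X ::= Y '**' X

[X [Y [Y [Z [W var]]] % [Z [W ! [W var]]]] ** [X [Y [Z [W var]]] * [X [Y [Z [W var]]] * [X [Y [Z [W var]]] ** [X [Y [Z [W var]]] * [X [Y [Z [W var]]]]]]]]]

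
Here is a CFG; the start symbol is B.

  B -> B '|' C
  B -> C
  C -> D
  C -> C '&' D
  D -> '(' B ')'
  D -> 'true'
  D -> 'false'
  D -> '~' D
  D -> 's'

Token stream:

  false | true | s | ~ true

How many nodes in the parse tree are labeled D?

5

[B [B [B [B [C [D false]]] | [C [D true]]] | [C [D s]]] | [C [D ~ [D true]]]]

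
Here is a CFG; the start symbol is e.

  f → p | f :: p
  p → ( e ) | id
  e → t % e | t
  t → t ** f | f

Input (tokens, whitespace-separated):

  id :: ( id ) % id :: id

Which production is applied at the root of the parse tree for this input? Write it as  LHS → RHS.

e → t % e

[e [t [f [f [p id]] :: [p ( [e [t [f [p id]]]] )]]] % [e [t [f [f [p id]] :: [p id]]]]]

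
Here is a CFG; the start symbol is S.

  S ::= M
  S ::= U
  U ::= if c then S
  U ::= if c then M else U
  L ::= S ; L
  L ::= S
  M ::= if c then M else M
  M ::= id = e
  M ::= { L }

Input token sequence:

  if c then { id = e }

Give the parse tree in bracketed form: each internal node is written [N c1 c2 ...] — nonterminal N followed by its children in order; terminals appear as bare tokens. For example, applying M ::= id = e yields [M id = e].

[S [U if c then [S [M { [L [S [M id = e]]] }]]]]

S
U
if c then S
if c then M
if c then { L }
if c then { S }
if c then { M }
if c then { id = e }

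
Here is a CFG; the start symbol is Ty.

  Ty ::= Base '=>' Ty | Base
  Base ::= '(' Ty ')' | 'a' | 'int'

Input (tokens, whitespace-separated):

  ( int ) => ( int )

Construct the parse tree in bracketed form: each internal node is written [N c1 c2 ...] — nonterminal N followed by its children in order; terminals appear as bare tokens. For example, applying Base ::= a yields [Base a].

[Ty [Base ( [Ty [Base int]] )] => [Ty [Base ( [Ty [Base int]] )]]]

Ty
Base => Ty
( Ty ) => Ty
( Base ) => Ty
( int ) => Ty
( int ) => Base
( int ) => ( Ty )
( int ) => ( Base )
( int ) => ( int )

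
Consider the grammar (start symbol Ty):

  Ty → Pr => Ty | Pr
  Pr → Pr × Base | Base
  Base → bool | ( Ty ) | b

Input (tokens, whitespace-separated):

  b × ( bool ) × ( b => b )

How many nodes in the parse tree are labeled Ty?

[Ty [Pr [Pr [Pr [Base b]] × [Base ( [Ty [Pr [Base bool]]] )]] × [Base ( [Ty [Pr [Base b]] => [Ty [Pr [Base b]]]] )]]]

4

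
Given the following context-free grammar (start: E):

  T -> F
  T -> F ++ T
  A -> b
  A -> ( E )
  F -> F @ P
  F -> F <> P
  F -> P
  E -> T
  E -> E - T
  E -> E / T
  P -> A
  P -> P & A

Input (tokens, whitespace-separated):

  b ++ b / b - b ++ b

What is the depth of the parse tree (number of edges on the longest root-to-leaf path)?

[E [E [E [T [F [P [A b]]] ++ [T [F [P [A b]]]]]] / [T [F [P [A b]]]]] - [T [F [P [A b]]] ++ [T [F [P [A b]]]]]]

8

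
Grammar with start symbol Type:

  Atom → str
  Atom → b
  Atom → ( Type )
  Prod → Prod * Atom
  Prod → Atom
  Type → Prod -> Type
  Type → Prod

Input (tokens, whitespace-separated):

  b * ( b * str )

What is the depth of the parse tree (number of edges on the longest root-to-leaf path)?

7

[Type [Prod [Prod [Atom b]] * [Atom ( [Type [Prod [Prod [Atom b]] * [Atom str]]] )]]]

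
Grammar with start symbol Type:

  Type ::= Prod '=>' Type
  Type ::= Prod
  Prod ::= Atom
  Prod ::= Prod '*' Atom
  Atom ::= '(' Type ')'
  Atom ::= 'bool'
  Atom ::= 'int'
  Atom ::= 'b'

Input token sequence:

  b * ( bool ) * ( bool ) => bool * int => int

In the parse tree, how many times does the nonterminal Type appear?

5

[Type [Prod [Prod [Prod [Atom b]] * [Atom ( [Type [Prod [Atom bool]]] )]] * [Atom ( [Type [Prod [Atom bool]]] )]] => [Type [Prod [Prod [Atom bool]] * [Atom int]] => [Type [Prod [Atom int]]]]]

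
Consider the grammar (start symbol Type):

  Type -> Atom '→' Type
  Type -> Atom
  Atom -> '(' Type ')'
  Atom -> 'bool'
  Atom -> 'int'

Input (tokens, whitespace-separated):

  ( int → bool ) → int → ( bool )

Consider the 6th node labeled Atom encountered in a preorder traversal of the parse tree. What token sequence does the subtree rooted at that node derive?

bool

[Type [Atom ( [Type [Atom int] → [Type [Atom bool]]] )] → [Type [Atom int] → [Type [Atom ( [Type [Atom bool]] )]]]]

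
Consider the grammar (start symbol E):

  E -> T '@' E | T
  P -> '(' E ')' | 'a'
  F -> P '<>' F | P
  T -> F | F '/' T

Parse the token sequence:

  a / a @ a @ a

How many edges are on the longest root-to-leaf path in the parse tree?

[E [T [F [P a]] / [T [F [P a]]]] @ [E [T [F [P a]]] @ [E [T [F [P a]]]]]]

6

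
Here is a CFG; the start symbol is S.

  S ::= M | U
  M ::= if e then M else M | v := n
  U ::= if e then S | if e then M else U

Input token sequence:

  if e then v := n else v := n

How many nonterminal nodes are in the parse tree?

[S [M if e then [M v := n] else [M v := n]]]

4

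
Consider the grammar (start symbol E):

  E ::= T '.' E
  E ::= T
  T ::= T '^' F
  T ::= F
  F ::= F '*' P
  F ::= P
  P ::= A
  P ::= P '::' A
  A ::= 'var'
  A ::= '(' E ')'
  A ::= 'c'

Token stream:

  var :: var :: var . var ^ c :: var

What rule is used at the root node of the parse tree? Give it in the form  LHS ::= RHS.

[E [T [F [P [P [P [A var]] :: [A var]] :: [A var]]]] . [E [T [T [F [P [A var]]]] ^ [F [P [P [A c]] :: [A var]]]]]]

E ::= T '.' E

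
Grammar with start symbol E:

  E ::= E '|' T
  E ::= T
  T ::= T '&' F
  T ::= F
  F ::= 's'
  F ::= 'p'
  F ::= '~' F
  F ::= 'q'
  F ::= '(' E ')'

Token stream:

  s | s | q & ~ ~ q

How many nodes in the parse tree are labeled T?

[E [E [E [T [F s]]] | [T [F s]]] | [T [T [F q]] & [F ~ [F ~ [F q]]]]]

4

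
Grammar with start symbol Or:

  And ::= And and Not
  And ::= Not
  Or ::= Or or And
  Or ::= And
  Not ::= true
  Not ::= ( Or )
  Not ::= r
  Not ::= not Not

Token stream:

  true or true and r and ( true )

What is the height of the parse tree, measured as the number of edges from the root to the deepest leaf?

6

[Or [Or [And [Not true]]] or [And [And [And [Not true]] and [Not r]] and [Not ( [Or [And [Not true]]] )]]]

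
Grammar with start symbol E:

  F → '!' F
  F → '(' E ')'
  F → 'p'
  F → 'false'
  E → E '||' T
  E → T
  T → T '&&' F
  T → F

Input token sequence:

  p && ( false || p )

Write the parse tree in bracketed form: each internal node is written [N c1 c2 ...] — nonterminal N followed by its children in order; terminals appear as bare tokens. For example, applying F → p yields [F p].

[E [T [T [F p]] && [F ( [E [E [T [F false]]] || [T [F p]]] )]]]

E
T
T && F
F && F
p && F
p && ( E )
p && ( E || T )
p && ( T || T )
p && ( F || T )
p && ( false || T )
p && ( false || F )
p && ( false || p )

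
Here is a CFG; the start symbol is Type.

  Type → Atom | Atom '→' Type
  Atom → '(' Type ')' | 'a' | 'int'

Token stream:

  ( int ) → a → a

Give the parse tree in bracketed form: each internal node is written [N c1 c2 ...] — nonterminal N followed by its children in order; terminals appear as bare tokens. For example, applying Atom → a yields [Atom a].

Type
Atom → Type
( Type ) → Type
( Atom ) → Type
( int ) → Type
( int ) → Atom → Type
( int ) → a → Type
( int ) → a → Atom
( int ) → a → a

[Type [Atom ( [Type [Atom int]] )] → [Type [Atom a] → [Type [Atom a]]]]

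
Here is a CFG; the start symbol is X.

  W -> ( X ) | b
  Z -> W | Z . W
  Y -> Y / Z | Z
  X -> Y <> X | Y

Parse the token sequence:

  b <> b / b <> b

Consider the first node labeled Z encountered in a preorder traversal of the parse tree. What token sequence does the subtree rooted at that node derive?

b

[X [Y [Z [W b]]] <> [X [Y [Y [Z [W b]]] / [Z [W b]]] <> [X [Y [Z [W b]]]]]]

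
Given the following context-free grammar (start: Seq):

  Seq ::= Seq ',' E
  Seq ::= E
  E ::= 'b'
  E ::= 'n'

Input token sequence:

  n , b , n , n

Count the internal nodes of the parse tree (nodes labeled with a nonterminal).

[Seq [Seq [Seq [Seq [E n]] , [E b]] , [E n]] , [E n]]

8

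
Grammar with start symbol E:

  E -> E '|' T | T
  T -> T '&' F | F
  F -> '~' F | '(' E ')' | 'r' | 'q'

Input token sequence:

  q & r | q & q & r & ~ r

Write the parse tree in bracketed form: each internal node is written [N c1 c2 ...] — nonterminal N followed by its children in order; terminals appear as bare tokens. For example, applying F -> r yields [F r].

[E [E [T [T [F q]] & [F r]]] | [T [T [T [T [F q]] & [F q]] & [F r]] & [F ~ [F r]]]]

E
E | T
T | T
T & F | T
F & F | T
q & F | T
q & r | T
q & r | T & F
q & r | T & F & F
q & r | T & F & F & F
q & r | F & F & F & F
q & r | q & F & F & F
q & r | q & q & F & F
q & r | q & q & r & F
q & r | q & q & r & ~ F
q & r | q & q & r & ~ r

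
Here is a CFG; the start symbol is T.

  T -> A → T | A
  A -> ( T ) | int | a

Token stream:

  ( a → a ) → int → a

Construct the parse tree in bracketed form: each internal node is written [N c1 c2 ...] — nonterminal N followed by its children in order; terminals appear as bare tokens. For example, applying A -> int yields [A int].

[T [A ( [T [A a] → [T [A a]]] )] → [T [A int] → [T [A a]]]]

T
A → T
( T ) → T
( A → T ) → T
( a → T ) → T
( a → A ) → T
( a → a ) → T
( a → a ) → A → T
( a → a ) → int → T
( a → a ) → int → A
( a → a ) → int → a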